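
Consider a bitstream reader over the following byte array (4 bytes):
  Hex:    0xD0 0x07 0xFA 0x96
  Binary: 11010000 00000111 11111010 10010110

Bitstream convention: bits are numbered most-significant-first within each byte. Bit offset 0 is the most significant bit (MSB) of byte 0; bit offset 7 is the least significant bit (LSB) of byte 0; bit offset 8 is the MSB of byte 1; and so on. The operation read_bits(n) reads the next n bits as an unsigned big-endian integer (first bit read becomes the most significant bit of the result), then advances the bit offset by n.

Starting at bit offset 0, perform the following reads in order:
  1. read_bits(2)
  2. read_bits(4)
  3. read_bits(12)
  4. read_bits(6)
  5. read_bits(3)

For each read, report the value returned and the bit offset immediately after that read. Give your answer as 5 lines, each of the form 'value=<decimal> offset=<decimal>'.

Answer: value=3 offset=2
value=4 offset=6
value=31 offset=18
value=58 offset=24
value=4 offset=27

Derivation:
Read 1: bits[0:2] width=2 -> value=3 (bin 11); offset now 2 = byte 0 bit 2; 30 bits remain
Read 2: bits[2:6] width=4 -> value=4 (bin 0100); offset now 6 = byte 0 bit 6; 26 bits remain
Read 3: bits[6:18] width=12 -> value=31 (bin 000000011111); offset now 18 = byte 2 bit 2; 14 bits remain
Read 4: bits[18:24] width=6 -> value=58 (bin 111010); offset now 24 = byte 3 bit 0; 8 bits remain
Read 5: bits[24:27] width=3 -> value=4 (bin 100); offset now 27 = byte 3 bit 3; 5 bits remain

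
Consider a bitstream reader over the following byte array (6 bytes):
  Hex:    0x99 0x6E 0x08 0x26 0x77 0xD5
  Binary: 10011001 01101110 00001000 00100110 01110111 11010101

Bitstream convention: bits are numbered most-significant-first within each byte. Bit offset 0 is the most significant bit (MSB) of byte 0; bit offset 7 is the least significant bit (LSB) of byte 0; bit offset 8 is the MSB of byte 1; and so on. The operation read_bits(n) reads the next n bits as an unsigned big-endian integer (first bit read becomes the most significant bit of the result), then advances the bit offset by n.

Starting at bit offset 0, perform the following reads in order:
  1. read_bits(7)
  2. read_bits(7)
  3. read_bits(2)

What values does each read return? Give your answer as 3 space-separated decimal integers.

Answer: 76 91 2

Derivation:
Read 1: bits[0:7] width=7 -> value=76 (bin 1001100); offset now 7 = byte 0 bit 7; 41 bits remain
Read 2: bits[7:14] width=7 -> value=91 (bin 1011011); offset now 14 = byte 1 bit 6; 34 bits remain
Read 3: bits[14:16] width=2 -> value=2 (bin 10); offset now 16 = byte 2 bit 0; 32 bits remain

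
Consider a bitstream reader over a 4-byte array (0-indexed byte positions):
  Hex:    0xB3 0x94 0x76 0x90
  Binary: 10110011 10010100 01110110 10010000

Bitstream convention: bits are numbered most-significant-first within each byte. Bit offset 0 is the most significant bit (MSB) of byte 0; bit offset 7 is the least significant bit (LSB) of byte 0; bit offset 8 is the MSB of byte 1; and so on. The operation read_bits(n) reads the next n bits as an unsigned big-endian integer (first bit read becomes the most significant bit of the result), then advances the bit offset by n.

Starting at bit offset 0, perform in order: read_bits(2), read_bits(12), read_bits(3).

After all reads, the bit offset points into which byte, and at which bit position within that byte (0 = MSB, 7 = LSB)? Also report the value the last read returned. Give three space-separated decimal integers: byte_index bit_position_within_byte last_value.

Answer: 2 1 0

Derivation:
Read 1: bits[0:2] width=2 -> value=2 (bin 10); offset now 2 = byte 0 bit 2; 30 bits remain
Read 2: bits[2:14] width=12 -> value=3301 (bin 110011100101); offset now 14 = byte 1 bit 6; 18 bits remain
Read 3: bits[14:17] width=3 -> value=0 (bin 000); offset now 17 = byte 2 bit 1; 15 bits remain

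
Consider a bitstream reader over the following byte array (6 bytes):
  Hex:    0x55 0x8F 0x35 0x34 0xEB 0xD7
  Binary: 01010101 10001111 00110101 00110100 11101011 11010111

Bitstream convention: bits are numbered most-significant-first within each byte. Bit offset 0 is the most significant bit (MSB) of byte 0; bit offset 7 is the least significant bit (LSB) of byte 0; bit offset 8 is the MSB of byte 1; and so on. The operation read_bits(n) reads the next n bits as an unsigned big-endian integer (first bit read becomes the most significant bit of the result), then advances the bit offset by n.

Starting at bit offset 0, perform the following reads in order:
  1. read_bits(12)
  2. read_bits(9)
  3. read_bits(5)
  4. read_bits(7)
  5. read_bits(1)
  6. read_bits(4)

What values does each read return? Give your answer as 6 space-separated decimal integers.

Read 1: bits[0:12] width=12 -> value=1368 (bin 010101011000); offset now 12 = byte 1 bit 4; 36 bits remain
Read 2: bits[12:21] width=9 -> value=486 (bin 111100110); offset now 21 = byte 2 bit 5; 27 bits remain
Read 3: bits[21:26] width=5 -> value=20 (bin 10100); offset now 26 = byte 3 bit 2; 22 bits remain
Read 4: bits[26:33] width=7 -> value=105 (bin 1101001); offset now 33 = byte 4 bit 1; 15 bits remain
Read 5: bits[33:34] width=1 -> value=1 (bin 1); offset now 34 = byte 4 bit 2; 14 bits remain
Read 6: bits[34:38] width=4 -> value=10 (bin 1010); offset now 38 = byte 4 bit 6; 10 bits remain

Answer: 1368 486 20 105 1 10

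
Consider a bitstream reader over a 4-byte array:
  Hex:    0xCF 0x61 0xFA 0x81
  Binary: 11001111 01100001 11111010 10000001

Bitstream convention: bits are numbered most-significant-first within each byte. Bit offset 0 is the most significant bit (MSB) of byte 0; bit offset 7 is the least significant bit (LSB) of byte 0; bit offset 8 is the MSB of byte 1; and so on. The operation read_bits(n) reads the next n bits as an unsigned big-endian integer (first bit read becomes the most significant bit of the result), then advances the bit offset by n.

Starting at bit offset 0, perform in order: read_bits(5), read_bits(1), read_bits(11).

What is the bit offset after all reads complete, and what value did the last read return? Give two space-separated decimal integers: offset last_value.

Answer: 17 1731

Derivation:
Read 1: bits[0:5] width=5 -> value=25 (bin 11001); offset now 5 = byte 0 bit 5; 27 bits remain
Read 2: bits[5:6] width=1 -> value=1 (bin 1); offset now 6 = byte 0 bit 6; 26 bits remain
Read 3: bits[6:17] width=11 -> value=1731 (bin 11011000011); offset now 17 = byte 2 bit 1; 15 bits remain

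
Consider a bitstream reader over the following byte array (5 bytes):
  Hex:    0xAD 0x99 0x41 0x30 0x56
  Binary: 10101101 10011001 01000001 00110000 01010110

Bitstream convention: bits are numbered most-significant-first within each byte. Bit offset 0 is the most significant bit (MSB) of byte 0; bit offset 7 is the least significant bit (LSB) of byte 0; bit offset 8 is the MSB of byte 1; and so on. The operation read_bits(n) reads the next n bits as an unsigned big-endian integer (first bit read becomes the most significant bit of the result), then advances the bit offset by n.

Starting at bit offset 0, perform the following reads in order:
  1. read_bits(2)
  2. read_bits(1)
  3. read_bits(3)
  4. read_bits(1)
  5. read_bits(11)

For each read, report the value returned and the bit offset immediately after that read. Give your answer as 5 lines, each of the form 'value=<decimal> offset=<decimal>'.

Answer: value=2 offset=2
value=1 offset=3
value=3 offset=6
value=0 offset=7
value=1637 offset=18

Derivation:
Read 1: bits[0:2] width=2 -> value=2 (bin 10); offset now 2 = byte 0 bit 2; 38 bits remain
Read 2: bits[2:3] width=1 -> value=1 (bin 1); offset now 3 = byte 0 bit 3; 37 bits remain
Read 3: bits[3:6] width=3 -> value=3 (bin 011); offset now 6 = byte 0 bit 6; 34 bits remain
Read 4: bits[6:7] width=1 -> value=0 (bin 0); offset now 7 = byte 0 bit 7; 33 bits remain
Read 5: bits[7:18] width=11 -> value=1637 (bin 11001100101); offset now 18 = byte 2 bit 2; 22 bits remain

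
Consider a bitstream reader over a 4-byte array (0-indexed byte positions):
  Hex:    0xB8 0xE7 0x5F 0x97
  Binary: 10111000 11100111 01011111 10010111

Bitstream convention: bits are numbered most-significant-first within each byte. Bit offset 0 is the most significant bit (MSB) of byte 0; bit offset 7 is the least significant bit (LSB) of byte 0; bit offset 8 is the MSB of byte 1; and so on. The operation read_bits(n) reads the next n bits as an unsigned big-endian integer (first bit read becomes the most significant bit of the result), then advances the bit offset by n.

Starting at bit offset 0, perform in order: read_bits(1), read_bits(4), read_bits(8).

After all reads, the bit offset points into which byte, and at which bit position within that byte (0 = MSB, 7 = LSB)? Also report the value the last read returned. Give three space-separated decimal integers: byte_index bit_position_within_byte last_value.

Read 1: bits[0:1] width=1 -> value=1 (bin 1); offset now 1 = byte 0 bit 1; 31 bits remain
Read 2: bits[1:5] width=4 -> value=7 (bin 0111); offset now 5 = byte 0 bit 5; 27 bits remain
Read 3: bits[5:13] width=8 -> value=28 (bin 00011100); offset now 13 = byte 1 bit 5; 19 bits remain

Answer: 1 5 28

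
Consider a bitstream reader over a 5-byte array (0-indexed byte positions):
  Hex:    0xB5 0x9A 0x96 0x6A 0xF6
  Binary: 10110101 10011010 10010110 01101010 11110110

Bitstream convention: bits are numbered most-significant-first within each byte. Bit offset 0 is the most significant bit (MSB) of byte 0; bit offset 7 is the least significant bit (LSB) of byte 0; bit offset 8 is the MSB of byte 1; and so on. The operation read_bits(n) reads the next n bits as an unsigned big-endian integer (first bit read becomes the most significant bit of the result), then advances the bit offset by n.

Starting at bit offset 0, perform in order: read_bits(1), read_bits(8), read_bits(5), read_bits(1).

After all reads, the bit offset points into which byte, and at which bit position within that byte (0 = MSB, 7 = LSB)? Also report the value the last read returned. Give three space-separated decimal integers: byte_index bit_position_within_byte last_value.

Read 1: bits[0:1] width=1 -> value=1 (bin 1); offset now 1 = byte 0 bit 1; 39 bits remain
Read 2: bits[1:9] width=8 -> value=107 (bin 01101011); offset now 9 = byte 1 bit 1; 31 bits remain
Read 3: bits[9:14] width=5 -> value=6 (bin 00110); offset now 14 = byte 1 bit 6; 26 bits remain
Read 4: bits[14:15] width=1 -> value=1 (bin 1); offset now 15 = byte 1 bit 7; 25 bits remain

Answer: 1 7 1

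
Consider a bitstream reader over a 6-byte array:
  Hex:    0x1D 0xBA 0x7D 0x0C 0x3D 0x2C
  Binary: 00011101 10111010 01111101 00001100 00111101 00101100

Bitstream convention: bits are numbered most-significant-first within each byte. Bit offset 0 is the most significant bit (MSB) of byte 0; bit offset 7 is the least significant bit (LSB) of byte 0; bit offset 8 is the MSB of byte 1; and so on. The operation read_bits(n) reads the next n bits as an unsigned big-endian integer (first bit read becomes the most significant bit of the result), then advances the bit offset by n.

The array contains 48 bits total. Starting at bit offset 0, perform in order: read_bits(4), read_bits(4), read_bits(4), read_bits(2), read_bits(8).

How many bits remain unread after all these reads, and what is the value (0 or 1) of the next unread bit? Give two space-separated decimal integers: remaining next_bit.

Read 1: bits[0:4] width=4 -> value=1 (bin 0001); offset now 4 = byte 0 bit 4; 44 bits remain
Read 2: bits[4:8] width=4 -> value=13 (bin 1101); offset now 8 = byte 1 bit 0; 40 bits remain
Read 3: bits[8:12] width=4 -> value=11 (bin 1011); offset now 12 = byte 1 bit 4; 36 bits remain
Read 4: bits[12:14] width=2 -> value=2 (bin 10); offset now 14 = byte 1 bit 6; 34 bits remain
Read 5: bits[14:22] width=8 -> value=159 (bin 10011111); offset now 22 = byte 2 bit 6; 26 bits remain

Answer: 26 0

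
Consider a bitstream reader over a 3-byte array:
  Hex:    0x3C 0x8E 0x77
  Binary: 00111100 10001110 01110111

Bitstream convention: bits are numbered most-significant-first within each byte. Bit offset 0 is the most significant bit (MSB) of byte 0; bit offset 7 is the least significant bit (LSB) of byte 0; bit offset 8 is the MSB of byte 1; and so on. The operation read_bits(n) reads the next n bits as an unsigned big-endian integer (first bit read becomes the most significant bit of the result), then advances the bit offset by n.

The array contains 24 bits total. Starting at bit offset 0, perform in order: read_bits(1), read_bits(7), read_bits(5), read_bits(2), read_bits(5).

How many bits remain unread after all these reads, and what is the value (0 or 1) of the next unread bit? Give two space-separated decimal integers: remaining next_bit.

Read 1: bits[0:1] width=1 -> value=0 (bin 0); offset now 1 = byte 0 bit 1; 23 bits remain
Read 2: bits[1:8] width=7 -> value=60 (bin 0111100); offset now 8 = byte 1 bit 0; 16 bits remain
Read 3: bits[8:13] width=5 -> value=17 (bin 10001); offset now 13 = byte 1 bit 5; 11 bits remain
Read 4: bits[13:15] width=2 -> value=3 (bin 11); offset now 15 = byte 1 bit 7; 9 bits remain
Read 5: bits[15:20] width=5 -> value=7 (bin 00111); offset now 20 = byte 2 bit 4; 4 bits remain

Answer: 4 0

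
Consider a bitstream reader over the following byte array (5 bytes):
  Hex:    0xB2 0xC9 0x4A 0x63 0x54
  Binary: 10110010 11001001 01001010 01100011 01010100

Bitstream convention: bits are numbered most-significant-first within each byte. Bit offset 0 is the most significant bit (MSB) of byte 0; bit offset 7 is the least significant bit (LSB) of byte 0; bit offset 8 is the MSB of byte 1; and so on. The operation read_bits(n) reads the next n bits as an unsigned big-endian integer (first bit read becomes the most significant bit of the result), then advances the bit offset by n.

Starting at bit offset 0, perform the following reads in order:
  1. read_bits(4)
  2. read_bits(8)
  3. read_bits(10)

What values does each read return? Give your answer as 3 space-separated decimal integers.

Answer: 11 44 594

Derivation:
Read 1: bits[0:4] width=4 -> value=11 (bin 1011); offset now 4 = byte 0 bit 4; 36 bits remain
Read 2: bits[4:12] width=8 -> value=44 (bin 00101100); offset now 12 = byte 1 bit 4; 28 bits remain
Read 3: bits[12:22] width=10 -> value=594 (bin 1001010010); offset now 22 = byte 2 bit 6; 18 bits remain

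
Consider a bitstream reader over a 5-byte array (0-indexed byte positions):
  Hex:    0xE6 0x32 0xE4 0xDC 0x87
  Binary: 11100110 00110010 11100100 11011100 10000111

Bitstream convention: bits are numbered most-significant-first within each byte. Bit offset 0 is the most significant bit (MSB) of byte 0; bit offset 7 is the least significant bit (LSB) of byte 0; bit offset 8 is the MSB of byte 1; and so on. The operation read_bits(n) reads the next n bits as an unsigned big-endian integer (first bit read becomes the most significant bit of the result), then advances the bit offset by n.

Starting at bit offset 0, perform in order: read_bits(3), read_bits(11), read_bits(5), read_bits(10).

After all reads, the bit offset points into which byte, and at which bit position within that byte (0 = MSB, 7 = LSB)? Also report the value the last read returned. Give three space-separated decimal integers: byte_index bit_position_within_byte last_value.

Read 1: bits[0:3] width=3 -> value=7 (bin 111); offset now 3 = byte 0 bit 3; 37 bits remain
Read 2: bits[3:14] width=11 -> value=396 (bin 00110001100); offset now 14 = byte 1 bit 6; 26 bits remain
Read 3: bits[14:19] width=5 -> value=23 (bin 10111); offset now 19 = byte 2 bit 3; 21 bits remain
Read 4: bits[19:29] width=10 -> value=155 (bin 0010011011); offset now 29 = byte 3 bit 5; 11 bits remain

Answer: 3 5 155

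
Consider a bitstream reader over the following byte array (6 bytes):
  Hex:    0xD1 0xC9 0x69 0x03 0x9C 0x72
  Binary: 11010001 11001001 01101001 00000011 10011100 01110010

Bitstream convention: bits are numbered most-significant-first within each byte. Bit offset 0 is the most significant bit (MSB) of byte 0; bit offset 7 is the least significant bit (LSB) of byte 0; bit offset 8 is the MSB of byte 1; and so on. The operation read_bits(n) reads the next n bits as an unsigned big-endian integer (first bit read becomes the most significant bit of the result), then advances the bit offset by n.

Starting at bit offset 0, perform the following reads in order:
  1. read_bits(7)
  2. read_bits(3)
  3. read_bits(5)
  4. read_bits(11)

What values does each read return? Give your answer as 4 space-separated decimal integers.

Answer: 104 7 4 1444

Derivation:
Read 1: bits[0:7] width=7 -> value=104 (bin 1101000); offset now 7 = byte 0 bit 7; 41 bits remain
Read 2: bits[7:10] width=3 -> value=7 (bin 111); offset now 10 = byte 1 bit 2; 38 bits remain
Read 3: bits[10:15] width=5 -> value=4 (bin 00100); offset now 15 = byte 1 bit 7; 33 bits remain
Read 4: bits[15:26] width=11 -> value=1444 (bin 10110100100); offset now 26 = byte 3 bit 2; 22 bits remain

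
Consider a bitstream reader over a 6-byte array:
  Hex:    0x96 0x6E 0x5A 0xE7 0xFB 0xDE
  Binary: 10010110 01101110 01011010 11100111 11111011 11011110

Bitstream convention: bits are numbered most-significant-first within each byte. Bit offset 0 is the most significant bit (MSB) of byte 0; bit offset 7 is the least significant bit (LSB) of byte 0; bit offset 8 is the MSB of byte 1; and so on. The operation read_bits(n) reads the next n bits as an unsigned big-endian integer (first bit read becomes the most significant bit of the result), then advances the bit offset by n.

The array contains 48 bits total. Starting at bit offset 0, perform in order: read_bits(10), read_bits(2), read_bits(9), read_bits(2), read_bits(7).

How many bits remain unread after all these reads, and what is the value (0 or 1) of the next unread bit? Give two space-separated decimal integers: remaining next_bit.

Answer: 18 1

Derivation:
Read 1: bits[0:10] width=10 -> value=601 (bin 1001011001); offset now 10 = byte 1 bit 2; 38 bits remain
Read 2: bits[10:12] width=2 -> value=2 (bin 10); offset now 12 = byte 1 bit 4; 36 bits remain
Read 3: bits[12:21] width=9 -> value=459 (bin 111001011); offset now 21 = byte 2 bit 5; 27 bits remain
Read 4: bits[21:23] width=2 -> value=1 (bin 01); offset now 23 = byte 2 bit 7; 25 bits remain
Read 5: bits[23:30] width=7 -> value=57 (bin 0111001); offset now 30 = byte 3 bit 6; 18 bits remain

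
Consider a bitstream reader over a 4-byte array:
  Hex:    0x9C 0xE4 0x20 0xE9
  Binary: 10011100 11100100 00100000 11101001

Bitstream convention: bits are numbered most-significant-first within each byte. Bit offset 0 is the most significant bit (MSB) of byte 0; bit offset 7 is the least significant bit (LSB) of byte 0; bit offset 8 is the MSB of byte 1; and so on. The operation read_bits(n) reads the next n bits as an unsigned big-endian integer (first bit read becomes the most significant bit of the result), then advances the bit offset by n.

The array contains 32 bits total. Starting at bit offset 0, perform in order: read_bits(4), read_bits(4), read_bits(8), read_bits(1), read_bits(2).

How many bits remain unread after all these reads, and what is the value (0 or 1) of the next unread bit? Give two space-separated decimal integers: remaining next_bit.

Answer: 13 0

Derivation:
Read 1: bits[0:4] width=4 -> value=9 (bin 1001); offset now 4 = byte 0 bit 4; 28 bits remain
Read 2: bits[4:8] width=4 -> value=12 (bin 1100); offset now 8 = byte 1 bit 0; 24 bits remain
Read 3: bits[8:16] width=8 -> value=228 (bin 11100100); offset now 16 = byte 2 bit 0; 16 bits remain
Read 4: bits[16:17] width=1 -> value=0 (bin 0); offset now 17 = byte 2 bit 1; 15 bits remain
Read 5: bits[17:19] width=2 -> value=1 (bin 01); offset now 19 = byte 2 bit 3; 13 bits remain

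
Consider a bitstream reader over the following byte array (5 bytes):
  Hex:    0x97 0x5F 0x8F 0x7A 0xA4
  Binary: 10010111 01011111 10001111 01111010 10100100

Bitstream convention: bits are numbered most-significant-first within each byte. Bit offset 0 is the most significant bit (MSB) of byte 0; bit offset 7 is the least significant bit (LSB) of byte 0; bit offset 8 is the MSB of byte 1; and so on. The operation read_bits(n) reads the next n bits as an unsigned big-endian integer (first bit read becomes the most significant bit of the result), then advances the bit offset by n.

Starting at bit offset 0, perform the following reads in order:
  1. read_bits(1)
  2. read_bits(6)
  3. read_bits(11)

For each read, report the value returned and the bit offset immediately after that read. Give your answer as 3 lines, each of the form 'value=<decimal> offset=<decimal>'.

Answer: value=1 offset=1
value=11 offset=7
value=1406 offset=18

Derivation:
Read 1: bits[0:1] width=1 -> value=1 (bin 1); offset now 1 = byte 0 bit 1; 39 bits remain
Read 2: bits[1:7] width=6 -> value=11 (bin 001011); offset now 7 = byte 0 bit 7; 33 bits remain
Read 3: bits[7:18] width=11 -> value=1406 (bin 10101111110); offset now 18 = byte 2 bit 2; 22 bits remain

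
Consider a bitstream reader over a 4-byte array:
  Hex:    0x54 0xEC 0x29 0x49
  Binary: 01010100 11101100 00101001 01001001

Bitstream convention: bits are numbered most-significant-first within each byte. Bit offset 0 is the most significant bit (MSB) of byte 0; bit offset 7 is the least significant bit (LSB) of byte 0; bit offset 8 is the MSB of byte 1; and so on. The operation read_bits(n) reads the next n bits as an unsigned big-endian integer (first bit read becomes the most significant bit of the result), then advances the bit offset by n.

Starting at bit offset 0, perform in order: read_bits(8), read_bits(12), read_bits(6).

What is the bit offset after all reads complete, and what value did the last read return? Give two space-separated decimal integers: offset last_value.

Answer: 26 37

Derivation:
Read 1: bits[0:8] width=8 -> value=84 (bin 01010100); offset now 8 = byte 1 bit 0; 24 bits remain
Read 2: bits[8:20] width=12 -> value=3778 (bin 111011000010); offset now 20 = byte 2 bit 4; 12 bits remain
Read 3: bits[20:26] width=6 -> value=37 (bin 100101); offset now 26 = byte 3 bit 2; 6 bits remain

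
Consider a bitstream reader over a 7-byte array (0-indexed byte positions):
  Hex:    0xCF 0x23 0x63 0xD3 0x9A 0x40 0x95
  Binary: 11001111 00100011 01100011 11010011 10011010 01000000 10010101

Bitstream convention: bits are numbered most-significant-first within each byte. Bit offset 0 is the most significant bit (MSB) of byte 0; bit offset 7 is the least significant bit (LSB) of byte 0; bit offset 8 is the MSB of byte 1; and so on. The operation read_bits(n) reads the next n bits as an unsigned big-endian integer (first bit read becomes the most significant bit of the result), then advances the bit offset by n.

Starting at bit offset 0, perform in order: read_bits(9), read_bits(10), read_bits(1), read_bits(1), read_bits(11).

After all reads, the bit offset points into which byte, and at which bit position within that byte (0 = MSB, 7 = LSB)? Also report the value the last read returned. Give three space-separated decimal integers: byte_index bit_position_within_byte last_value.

Read 1: bits[0:9] width=9 -> value=414 (bin 110011110); offset now 9 = byte 1 bit 1; 47 bits remain
Read 2: bits[9:19] width=10 -> value=283 (bin 0100011011); offset now 19 = byte 2 bit 3; 37 bits remain
Read 3: bits[19:20] width=1 -> value=0 (bin 0); offset now 20 = byte 2 bit 4; 36 bits remain
Read 4: bits[20:21] width=1 -> value=0 (bin 0); offset now 21 = byte 2 bit 5; 35 bits remain
Read 5: bits[21:32] width=11 -> value=979 (bin 01111010011); offset now 32 = byte 4 bit 0; 24 bits remain

Answer: 4 0 979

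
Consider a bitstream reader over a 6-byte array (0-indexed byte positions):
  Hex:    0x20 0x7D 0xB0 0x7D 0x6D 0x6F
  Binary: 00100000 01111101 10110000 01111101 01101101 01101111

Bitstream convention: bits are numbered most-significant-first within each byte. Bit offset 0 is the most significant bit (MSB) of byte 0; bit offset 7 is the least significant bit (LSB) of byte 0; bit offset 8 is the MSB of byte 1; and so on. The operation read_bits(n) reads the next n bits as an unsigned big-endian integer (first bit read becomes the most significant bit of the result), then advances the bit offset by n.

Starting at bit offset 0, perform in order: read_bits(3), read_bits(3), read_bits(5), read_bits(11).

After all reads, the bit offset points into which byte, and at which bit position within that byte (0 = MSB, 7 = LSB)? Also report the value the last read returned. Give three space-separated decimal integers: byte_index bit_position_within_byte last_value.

Read 1: bits[0:3] width=3 -> value=1 (bin 001); offset now 3 = byte 0 bit 3; 45 bits remain
Read 2: bits[3:6] width=3 -> value=0 (bin 000); offset now 6 = byte 0 bit 6; 42 bits remain
Read 3: bits[6:11] width=5 -> value=3 (bin 00011); offset now 11 = byte 1 bit 3; 37 bits remain
Read 4: bits[11:22] width=11 -> value=1900 (bin 11101101100); offset now 22 = byte 2 bit 6; 26 bits remain

Answer: 2 6 1900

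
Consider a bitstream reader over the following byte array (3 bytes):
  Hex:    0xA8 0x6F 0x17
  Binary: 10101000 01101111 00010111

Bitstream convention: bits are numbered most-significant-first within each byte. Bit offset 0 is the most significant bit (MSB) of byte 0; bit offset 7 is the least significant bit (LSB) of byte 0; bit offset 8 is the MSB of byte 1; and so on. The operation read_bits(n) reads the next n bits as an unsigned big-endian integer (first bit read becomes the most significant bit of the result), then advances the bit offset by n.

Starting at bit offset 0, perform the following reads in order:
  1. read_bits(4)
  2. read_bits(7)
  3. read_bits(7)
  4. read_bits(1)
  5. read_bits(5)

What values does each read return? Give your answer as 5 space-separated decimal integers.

Read 1: bits[0:4] width=4 -> value=10 (bin 1010); offset now 4 = byte 0 bit 4; 20 bits remain
Read 2: bits[4:11] width=7 -> value=67 (bin 1000011); offset now 11 = byte 1 bit 3; 13 bits remain
Read 3: bits[11:18] width=7 -> value=60 (bin 0111100); offset now 18 = byte 2 bit 2; 6 bits remain
Read 4: bits[18:19] width=1 -> value=0 (bin 0); offset now 19 = byte 2 bit 3; 5 bits remain
Read 5: bits[19:24] width=5 -> value=23 (bin 10111); offset now 24 = byte 3 bit 0; 0 bits remain

Answer: 10 67 60 0 23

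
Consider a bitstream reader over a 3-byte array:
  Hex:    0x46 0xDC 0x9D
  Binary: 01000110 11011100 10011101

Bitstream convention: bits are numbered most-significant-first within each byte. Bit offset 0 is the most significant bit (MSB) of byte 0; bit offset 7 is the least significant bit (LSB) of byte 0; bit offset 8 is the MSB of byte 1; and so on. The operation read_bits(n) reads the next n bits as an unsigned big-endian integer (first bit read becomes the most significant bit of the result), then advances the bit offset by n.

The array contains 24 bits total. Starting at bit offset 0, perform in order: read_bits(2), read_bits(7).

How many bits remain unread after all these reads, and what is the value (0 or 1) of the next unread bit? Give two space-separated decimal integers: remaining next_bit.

Read 1: bits[0:2] width=2 -> value=1 (bin 01); offset now 2 = byte 0 bit 2; 22 bits remain
Read 2: bits[2:9] width=7 -> value=13 (bin 0001101); offset now 9 = byte 1 bit 1; 15 bits remain

Answer: 15 1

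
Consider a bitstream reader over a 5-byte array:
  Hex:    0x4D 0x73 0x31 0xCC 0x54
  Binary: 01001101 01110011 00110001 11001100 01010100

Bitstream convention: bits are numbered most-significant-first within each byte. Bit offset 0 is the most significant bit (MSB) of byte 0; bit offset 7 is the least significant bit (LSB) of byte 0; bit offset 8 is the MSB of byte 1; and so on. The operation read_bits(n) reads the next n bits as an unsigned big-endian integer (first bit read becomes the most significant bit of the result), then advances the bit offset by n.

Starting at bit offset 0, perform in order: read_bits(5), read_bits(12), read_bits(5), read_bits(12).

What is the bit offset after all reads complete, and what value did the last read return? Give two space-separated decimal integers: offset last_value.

Read 1: bits[0:5] width=5 -> value=9 (bin 01001); offset now 5 = byte 0 bit 5; 35 bits remain
Read 2: bits[5:17] width=12 -> value=2790 (bin 101011100110); offset now 17 = byte 2 bit 1; 23 bits remain
Read 3: bits[17:22] width=5 -> value=12 (bin 01100); offset now 22 = byte 2 bit 6; 18 bits remain
Read 4: bits[22:34] width=12 -> value=1841 (bin 011100110001); offset now 34 = byte 4 bit 2; 6 bits remain

Answer: 34 1841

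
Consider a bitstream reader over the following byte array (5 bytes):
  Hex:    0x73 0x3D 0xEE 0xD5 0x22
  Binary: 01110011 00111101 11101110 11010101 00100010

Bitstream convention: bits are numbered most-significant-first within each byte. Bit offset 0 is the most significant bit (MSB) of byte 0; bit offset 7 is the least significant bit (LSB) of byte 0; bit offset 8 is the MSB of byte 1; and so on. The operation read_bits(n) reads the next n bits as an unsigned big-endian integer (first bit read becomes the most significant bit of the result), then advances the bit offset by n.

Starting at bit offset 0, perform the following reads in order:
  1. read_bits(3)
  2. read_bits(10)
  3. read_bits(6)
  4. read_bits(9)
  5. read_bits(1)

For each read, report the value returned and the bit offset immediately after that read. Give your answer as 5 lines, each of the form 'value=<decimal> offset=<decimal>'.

Answer: value=3 offset=3
value=615 offset=13
value=47 offset=19
value=237 offset=28
value=0 offset=29

Derivation:
Read 1: bits[0:3] width=3 -> value=3 (bin 011); offset now 3 = byte 0 bit 3; 37 bits remain
Read 2: bits[3:13] width=10 -> value=615 (bin 1001100111); offset now 13 = byte 1 bit 5; 27 bits remain
Read 3: bits[13:19] width=6 -> value=47 (bin 101111); offset now 19 = byte 2 bit 3; 21 bits remain
Read 4: bits[19:28] width=9 -> value=237 (bin 011101101); offset now 28 = byte 3 bit 4; 12 bits remain
Read 5: bits[28:29] width=1 -> value=0 (bin 0); offset now 29 = byte 3 bit 5; 11 bits remain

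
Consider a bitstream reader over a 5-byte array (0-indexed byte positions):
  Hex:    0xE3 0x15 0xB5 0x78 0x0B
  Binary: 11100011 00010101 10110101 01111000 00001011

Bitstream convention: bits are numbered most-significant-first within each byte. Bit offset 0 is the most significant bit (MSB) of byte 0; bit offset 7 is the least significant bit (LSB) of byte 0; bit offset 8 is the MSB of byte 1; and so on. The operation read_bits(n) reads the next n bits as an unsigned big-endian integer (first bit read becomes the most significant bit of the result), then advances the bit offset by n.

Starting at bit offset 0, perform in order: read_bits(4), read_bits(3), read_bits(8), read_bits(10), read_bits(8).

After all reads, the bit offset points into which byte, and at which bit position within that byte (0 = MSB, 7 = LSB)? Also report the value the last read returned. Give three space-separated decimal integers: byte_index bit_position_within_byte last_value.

Answer: 4 1 240

Derivation:
Read 1: bits[0:4] width=4 -> value=14 (bin 1110); offset now 4 = byte 0 bit 4; 36 bits remain
Read 2: bits[4:7] width=3 -> value=1 (bin 001); offset now 7 = byte 0 bit 7; 33 bits remain
Read 3: bits[7:15] width=8 -> value=138 (bin 10001010); offset now 15 = byte 1 bit 7; 25 bits remain
Read 4: bits[15:25] width=10 -> value=874 (bin 1101101010); offset now 25 = byte 3 bit 1; 15 bits remain
Read 5: bits[25:33] width=8 -> value=240 (bin 11110000); offset now 33 = byte 4 bit 1; 7 bits remain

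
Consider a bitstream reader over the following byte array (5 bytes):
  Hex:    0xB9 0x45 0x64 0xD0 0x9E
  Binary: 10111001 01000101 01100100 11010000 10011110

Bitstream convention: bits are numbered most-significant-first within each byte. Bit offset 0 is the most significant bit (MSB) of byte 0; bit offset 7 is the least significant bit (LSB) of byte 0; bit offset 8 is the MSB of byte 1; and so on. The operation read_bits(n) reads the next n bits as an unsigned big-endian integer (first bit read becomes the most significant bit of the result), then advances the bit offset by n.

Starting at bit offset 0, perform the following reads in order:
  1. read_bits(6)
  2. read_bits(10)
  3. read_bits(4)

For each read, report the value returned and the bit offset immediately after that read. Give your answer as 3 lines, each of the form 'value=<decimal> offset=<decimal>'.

Answer: value=46 offset=6
value=325 offset=16
value=6 offset=20

Derivation:
Read 1: bits[0:6] width=6 -> value=46 (bin 101110); offset now 6 = byte 0 bit 6; 34 bits remain
Read 2: bits[6:16] width=10 -> value=325 (bin 0101000101); offset now 16 = byte 2 bit 0; 24 bits remain
Read 3: bits[16:20] width=4 -> value=6 (bin 0110); offset now 20 = byte 2 bit 4; 20 bits remain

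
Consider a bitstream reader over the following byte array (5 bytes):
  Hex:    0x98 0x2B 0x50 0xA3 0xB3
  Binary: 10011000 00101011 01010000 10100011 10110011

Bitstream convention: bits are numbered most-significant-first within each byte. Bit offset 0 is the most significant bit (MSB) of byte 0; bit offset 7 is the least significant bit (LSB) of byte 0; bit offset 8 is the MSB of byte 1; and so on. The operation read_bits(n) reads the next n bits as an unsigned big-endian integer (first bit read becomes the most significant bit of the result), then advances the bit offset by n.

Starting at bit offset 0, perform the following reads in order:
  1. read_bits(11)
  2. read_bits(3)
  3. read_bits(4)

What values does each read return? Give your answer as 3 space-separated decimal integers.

Read 1: bits[0:11] width=11 -> value=1217 (bin 10011000001); offset now 11 = byte 1 bit 3; 29 bits remain
Read 2: bits[11:14] width=3 -> value=2 (bin 010); offset now 14 = byte 1 bit 6; 26 bits remain
Read 3: bits[14:18] width=4 -> value=13 (bin 1101); offset now 18 = byte 2 bit 2; 22 bits remain

Answer: 1217 2 13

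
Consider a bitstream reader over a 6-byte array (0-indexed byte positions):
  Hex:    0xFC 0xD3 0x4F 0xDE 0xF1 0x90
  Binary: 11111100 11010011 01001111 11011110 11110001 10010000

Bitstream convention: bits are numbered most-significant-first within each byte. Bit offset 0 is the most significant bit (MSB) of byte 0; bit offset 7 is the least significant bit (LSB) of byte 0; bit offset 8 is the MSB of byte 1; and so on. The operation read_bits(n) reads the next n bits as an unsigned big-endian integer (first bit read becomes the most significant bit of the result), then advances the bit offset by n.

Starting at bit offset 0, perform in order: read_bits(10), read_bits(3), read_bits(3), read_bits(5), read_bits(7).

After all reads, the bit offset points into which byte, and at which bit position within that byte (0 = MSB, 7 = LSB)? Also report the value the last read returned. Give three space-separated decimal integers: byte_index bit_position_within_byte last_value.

Read 1: bits[0:10] width=10 -> value=1011 (bin 1111110011); offset now 10 = byte 1 bit 2; 38 bits remain
Read 2: bits[10:13] width=3 -> value=2 (bin 010); offset now 13 = byte 1 bit 5; 35 bits remain
Read 3: bits[13:16] width=3 -> value=3 (bin 011); offset now 16 = byte 2 bit 0; 32 bits remain
Read 4: bits[16:21] width=5 -> value=9 (bin 01001); offset now 21 = byte 2 bit 5; 27 bits remain
Read 5: bits[21:28] width=7 -> value=125 (bin 1111101); offset now 28 = byte 3 bit 4; 20 bits remain

Answer: 3 4 125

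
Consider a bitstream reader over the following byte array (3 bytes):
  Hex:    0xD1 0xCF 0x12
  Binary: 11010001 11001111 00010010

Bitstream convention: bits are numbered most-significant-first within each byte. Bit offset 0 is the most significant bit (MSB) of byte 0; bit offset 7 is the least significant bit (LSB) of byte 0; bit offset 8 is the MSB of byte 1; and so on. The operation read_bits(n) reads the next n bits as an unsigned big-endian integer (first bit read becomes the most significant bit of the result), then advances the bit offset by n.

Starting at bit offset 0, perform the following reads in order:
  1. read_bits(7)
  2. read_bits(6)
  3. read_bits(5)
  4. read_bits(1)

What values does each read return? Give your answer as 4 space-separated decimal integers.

Answer: 104 57 28 0

Derivation:
Read 1: bits[0:7] width=7 -> value=104 (bin 1101000); offset now 7 = byte 0 bit 7; 17 bits remain
Read 2: bits[7:13] width=6 -> value=57 (bin 111001); offset now 13 = byte 1 bit 5; 11 bits remain
Read 3: bits[13:18] width=5 -> value=28 (bin 11100); offset now 18 = byte 2 bit 2; 6 bits remain
Read 4: bits[18:19] width=1 -> value=0 (bin 0); offset now 19 = byte 2 bit 3; 5 bits remain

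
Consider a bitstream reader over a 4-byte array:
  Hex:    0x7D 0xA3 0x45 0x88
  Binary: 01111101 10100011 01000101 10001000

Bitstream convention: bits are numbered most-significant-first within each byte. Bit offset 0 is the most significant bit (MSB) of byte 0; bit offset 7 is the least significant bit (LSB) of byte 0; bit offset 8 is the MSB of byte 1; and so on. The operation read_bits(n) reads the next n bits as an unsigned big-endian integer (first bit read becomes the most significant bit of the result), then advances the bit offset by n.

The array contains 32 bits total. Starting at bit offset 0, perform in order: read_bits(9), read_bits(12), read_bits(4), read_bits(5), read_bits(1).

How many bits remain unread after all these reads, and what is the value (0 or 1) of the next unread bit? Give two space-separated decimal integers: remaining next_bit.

Answer: 1 0

Derivation:
Read 1: bits[0:9] width=9 -> value=251 (bin 011111011); offset now 9 = byte 1 bit 1; 23 bits remain
Read 2: bits[9:21] width=12 -> value=1128 (bin 010001101000); offset now 21 = byte 2 bit 5; 11 bits remain
Read 3: bits[21:25] width=4 -> value=11 (bin 1011); offset now 25 = byte 3 bit 1; 7 bits remain
Read 4: bits[25:30] width=5 -> value=2 (bin 00010); offset now 30 = byte 3 bit 6; 2 bits remain
Read 5: bits[30:31] width=1 -> value=0 (bin 0); offset now 31 = byte 3 bit 7; 1 bits remain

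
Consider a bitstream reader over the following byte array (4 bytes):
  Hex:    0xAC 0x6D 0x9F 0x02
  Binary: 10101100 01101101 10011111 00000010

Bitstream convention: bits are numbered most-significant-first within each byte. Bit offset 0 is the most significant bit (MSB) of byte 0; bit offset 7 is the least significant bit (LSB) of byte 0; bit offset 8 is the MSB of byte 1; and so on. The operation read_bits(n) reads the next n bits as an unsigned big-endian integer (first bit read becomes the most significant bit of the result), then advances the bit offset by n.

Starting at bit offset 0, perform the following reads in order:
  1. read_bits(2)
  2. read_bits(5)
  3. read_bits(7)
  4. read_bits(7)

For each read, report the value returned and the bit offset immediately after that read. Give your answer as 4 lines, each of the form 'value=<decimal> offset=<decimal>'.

Answer: value=2 offset=2
value=22 offset=7
value=27 offset=14
value=51 offset=21

Derivation:
Read 1: bits[0:2] width=2 -> value=2 (bin 10); offset now 2 = byte 0 bit 2; 30 bits remain
Read 2: bits[2:7] width=5 -> value=22 (bin 10110); offset now 7 = byte 0 bit 7; 25 bits remain
Read 3: bits[7:14] width=7 -> value=27 (bin 0011011); offset now 14 = byte 1 bit 6; 18 bits remain
Read 4: bits[14:21] width=7 -> value=51 (bin 0110011); offset now 21 = byte 2 bit 5; 11 bits remain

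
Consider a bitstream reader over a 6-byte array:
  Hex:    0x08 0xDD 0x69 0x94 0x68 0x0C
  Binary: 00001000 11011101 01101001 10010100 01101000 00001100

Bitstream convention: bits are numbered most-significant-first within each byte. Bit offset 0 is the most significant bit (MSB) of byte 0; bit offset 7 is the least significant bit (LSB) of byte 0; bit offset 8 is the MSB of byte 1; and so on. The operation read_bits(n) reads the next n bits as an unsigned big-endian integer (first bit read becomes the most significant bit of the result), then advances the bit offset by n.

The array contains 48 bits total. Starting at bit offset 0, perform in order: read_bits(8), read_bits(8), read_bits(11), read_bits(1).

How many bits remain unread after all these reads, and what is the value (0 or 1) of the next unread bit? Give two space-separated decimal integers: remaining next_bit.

Read 1: bits[0:8] width=8 -> value=8 (bin 00001000); offset now 8 = byte 1 bit 0; 40 bits remain
Read 2: bits[8:16] width=8 -> value=221 (bin 11011101); offset now 16 = byte 2 bit 0; 32 bits remain
Read 3: bits[16:27] width=11 -> value=844 (bin 01101001100); offset now 27 = byte 3 bit 3; 21 bits remain
Read 4: bits[27:28] width=1 -> value=1 (bin 1); offset now 28 = byte 3 bit 4; 20 bits remain

Answer: 20 0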